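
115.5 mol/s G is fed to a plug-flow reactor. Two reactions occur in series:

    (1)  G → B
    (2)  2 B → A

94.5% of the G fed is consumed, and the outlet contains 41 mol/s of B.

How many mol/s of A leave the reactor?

Conversion of G: G consumed = 1ξ₁ = 0.945 × 115.5 → ξ₁ = 109.1 mol/s.
B balance: n_B = 0 + 1ξ₁ − 2ξ₂ = 41 → ξ₂ = (1·109.1 − 41)/2 = 34.07 mol/s.
Outlet amounts (n = n₀ + Σ ν·ξ):
  G: 115.5 − 1(109.1) = 6.353
  B: 0 + 1(109.1) − 2(34.07) = 41
  A: 0 + 1(34.07) = 34.07

34.1 mol/s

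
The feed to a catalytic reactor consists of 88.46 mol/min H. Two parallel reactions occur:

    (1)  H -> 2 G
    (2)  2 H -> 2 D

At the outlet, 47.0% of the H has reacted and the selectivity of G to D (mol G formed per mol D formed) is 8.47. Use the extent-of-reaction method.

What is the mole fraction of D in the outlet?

0.065

Conversion of H: H consumed = 0.47 × 88.46 = 41.58 mol/min = 1ξ₁ + 2ξ₂.
Selectivity: 2ξ₁ / (2ξ₂) = 8.47 → ξ₁ = 8.47 ξ₂.
Substitute: (1·8.47 + 2) ξ₂ = 41.58 → ξ₂ = 3.971 mol/min, ξ₁ = 33.63 mol/min.
Outlet amounts (n = n₀ + Σ ν·ξ):
  H: 88.46 − 1(33.63) − 2(3.971) = 46.88
  G: 0 + 2(33.63) = 67.27
  D: 0 + 2(3.971) = 7.942
Total out = 122.1 mol/min; y_D = 7.942 / 122.1 = 0.06505.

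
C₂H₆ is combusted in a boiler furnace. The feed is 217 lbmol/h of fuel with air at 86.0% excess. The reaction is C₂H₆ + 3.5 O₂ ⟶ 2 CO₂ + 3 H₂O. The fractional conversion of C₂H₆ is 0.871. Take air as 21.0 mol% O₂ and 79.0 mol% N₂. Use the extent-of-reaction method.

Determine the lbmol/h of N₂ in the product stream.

5310 lbmol/h

Stoichiometric O₂ = 3.5 × 217 = 759.5 lbmol/h; O₂ fed = 759.5 × 1.860 = 1413 lbmol/h.
N₂ fed = 1413 × 79/21 = 5314 lbmol/h.
Fuel reacted = 0.871 × 217 → ξ = 189 lbmol/h.
Outlet (n = n₀ + ν ξ):
  C₂H₆: 217 − 1(189) = 27.99
  O₂: 1413 − 3.5(189) = 751.1
  N₂: 5314 (inert)
  CO₂: 0 + 2(189) = 378
  H₂O: 0 + 3(189) = 567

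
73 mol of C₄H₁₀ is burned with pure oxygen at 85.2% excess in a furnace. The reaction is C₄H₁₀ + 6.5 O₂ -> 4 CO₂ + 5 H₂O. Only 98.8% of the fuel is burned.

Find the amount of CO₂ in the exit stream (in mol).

288 mol

Stoichiometric O₂ = 6.5 × 73 = 474.5 mol; O₂ fed = 474.5 × 1.852 = 878.8 mol.
Fuel reacted = 0.988 × 73 → ξ = 72.12 mol.
Outlet (n = n₀ + ν ξ):
  C₄H₁₀: 73 − 1(72.12) = 0.876
  O₂: 878.8 − 6.5(72.12) = 410
  CO₂: 0 + 4(72.12) = 288.5
  H₂O: 0 + 5(72.12) = 360.6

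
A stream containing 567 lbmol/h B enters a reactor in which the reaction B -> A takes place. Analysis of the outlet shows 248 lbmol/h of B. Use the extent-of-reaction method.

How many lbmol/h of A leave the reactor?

319 lbmol/h

For B: n = n₀ − 1ξ → 248 = 567 − 1ξ, giving ξ = 319 lbmol/h.
Outlet amounts (n = n₀ + ν ξ):
  B: 567 − 1(319) = 248
  A: 0 + 1(319) = 319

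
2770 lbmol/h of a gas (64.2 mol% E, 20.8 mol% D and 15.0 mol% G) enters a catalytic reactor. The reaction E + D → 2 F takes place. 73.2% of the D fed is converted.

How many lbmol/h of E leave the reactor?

D reacted = 0.732 × 576.2 = 421.7 lbmol/h; ν_D = −1, so ξ = 421.7/1 = 421.7 lbmol/h.
Outlet amounts (n = n₀ + ν ξ):
  E: 1778 − 1(421.7) = 1357
  D: 576.2 − 1(421.7) = 154.4
  F: 0 + 2(421.7) = 843.5
  G: 415.5 (inert)

1360 lbmol/h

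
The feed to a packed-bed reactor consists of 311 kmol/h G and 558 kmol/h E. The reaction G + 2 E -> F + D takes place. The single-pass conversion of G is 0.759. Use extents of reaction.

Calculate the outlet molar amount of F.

236 kmol/h

G reacted = 0.759 × 311 = 236 kmol/h; ν_G = −1, so ξ = 236/1 = 236 kmol/h.
Outlet amounts (n = n₀ + ν ξ):
  G: 311 − 1(236) = 74.95
  E: 558 − 2(236) = 85.9
  F: 0 + 1(236) = 236
  D: 0 + 1(236) = 236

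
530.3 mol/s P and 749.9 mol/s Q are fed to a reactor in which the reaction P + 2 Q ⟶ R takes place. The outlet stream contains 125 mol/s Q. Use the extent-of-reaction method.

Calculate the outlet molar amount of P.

218 mol/s

For Q: n = n₀ − 2ξ → 125 = 749.9 − 2ξ, giving ξ = 312.4 mol/s.
Outlet amounts (n = n₀ + ν ξ):
  P: 530.3 − 1(312.4) = 217.8
  Q: 749.9 − 2(312.4) = 125
  R: 0 + 1(312.4) = 312.4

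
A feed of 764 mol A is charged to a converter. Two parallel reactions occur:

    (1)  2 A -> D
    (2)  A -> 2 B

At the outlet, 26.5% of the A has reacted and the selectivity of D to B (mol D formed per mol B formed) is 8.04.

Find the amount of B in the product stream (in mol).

Conversion of A: A consumed = 0.265 × 764 = 202.5 mol = 2ξ₁ + 1ξ₂.
Selectivity: 1ξ₁ / (2ξ₂) = 8.04 → ξ₁ = 16.08 ξ₂.
Substitute: (2·16.08 + 1) ξ₂ = 202.5 → ξ₂ = 6.106 mol, ξ₁ = 98.18 mol.
Outlet amounts (n = n₀ + Σ ν·ξ):
  A: 764 − 2(98.18) − 1(6.106) = 561.5
  D: 0 + 1(98.18) = 98.18
  B: 0 + 2(6.106) = 12.21

12.2 mol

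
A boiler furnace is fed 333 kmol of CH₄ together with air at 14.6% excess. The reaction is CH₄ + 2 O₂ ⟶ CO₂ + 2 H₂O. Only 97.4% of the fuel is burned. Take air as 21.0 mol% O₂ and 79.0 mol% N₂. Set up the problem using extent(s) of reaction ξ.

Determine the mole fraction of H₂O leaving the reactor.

Stoichiometric O₂ = 2 × 333 = 666 kmol; O₂ fed = 666 × 1.146 = 763.2 kmol.
N₂ fed = 763.2 × 79/21 = 2871 kmol.
Fuel reacted = 0.974 × 333 → ξ = 324.3 kmol.
Outlet (n = n₀ + ν ξ):
  CH₄: 333 − 1(324.3) = 8.658
  O₂: 763.2 − 2(324.3) = 114.6
  N₂: 2871 (inert)
  CO₂: 0 + 1(324.3) = 324.3
  H₂O: 0 + 2(324.3) = 648.7
Total out = 3967 kmol; y_H₂O = 648.7 / 3967 = 0.1635.

0.164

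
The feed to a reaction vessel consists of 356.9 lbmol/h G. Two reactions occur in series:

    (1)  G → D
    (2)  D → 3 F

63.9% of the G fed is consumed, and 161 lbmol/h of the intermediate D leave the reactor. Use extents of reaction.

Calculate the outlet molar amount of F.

201 lbmol/h

Conversion of G: G consumed = 1ξ₁ = 0.639 × 356.9 → ξ₁ = 228.1 lbmol/h.
D balance: n_D = 0 + 1ξ₁ − 1ξ₂ = 161 → ξ₂ = (1·228.1 − 161)/1 = 67.06 lbmol/h.
Outlet amounts (n = n₀ + Σ ν·ξ):
  G: 356.9 − 1(228.1) = 128.8
  D: 0 + 1(228.1) − 1(67.06) = 161
  F: 0 + 3(67.06) = 201.2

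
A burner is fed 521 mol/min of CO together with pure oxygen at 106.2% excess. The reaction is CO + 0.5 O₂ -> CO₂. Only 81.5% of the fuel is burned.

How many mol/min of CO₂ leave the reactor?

Stoichiometric O₂ = 0.5 × 521 = 260.5 mol/min; O₂ fed = 260.5 × 2.062 = 537.2 mol/min.
Fuel reacted = 0.815 × 521 → ξ = 424.6 mol/min.
Outlet (n = n₀ + ν ξ):
  CO: 521 − 1(424.6) = 96.39
  O₂: 537.2 − 0.5(424.6) = 324.8
  CO₂: 0 + 1(424.6) = 424.6

425 mol/min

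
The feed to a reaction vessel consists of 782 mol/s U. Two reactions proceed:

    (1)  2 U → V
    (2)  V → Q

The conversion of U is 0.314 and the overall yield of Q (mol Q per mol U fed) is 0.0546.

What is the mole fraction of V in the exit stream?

0.121

Conversion of U: U consumed = 2ξ₁ = 0.314 × 782 → ξ₁ = 122.8 mol/s.
Yield of Q: 1ξ₂ / 782 = 0.0546 → ξ₂ = 42.7 mol/s.
Outlet amounts (n = n₀ + Σ ν·ξ):
  U: 782 − 2(122.8) = 536.5
  V: 0 + 1(122.8) − 1(42.7) = 80.08
  Q: 0 + 1(42.7) = 42.7
Total out = 659.2 mol/s; y_V = 80.08 / 659.2 = 0.1215.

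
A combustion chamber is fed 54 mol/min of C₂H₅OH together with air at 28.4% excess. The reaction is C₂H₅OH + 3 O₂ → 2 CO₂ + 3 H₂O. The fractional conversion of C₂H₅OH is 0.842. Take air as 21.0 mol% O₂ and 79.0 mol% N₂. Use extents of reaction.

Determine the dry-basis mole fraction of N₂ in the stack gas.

Stoichiometric O₂ = 3 × 54 = 162 mol/min; O₂ fed = 162 × 1.284 = 208 mol/min.
N₂ fed = 208 × 79/21 = 782.5 mol/min.
Fuel reacted = 0.842 × 54 → ξ = 45.47 mol/min.
Outlet (n = n₀ + ν ξ):
  C₂H₅OH: 54 − 1(45.47) = 8.532
  O₂: 208 − 3(45.47) = 71.6
  N₂: 782.5 (inert)
  CO₂: 0 + 2(45.47) = 90.94
  H₂O: 0 + 3(45.47) = 136.4
Dry total = 953.6 mol/min; y_N₂ (dry) = 782.5 / 953.6 = 0.8206.

0.821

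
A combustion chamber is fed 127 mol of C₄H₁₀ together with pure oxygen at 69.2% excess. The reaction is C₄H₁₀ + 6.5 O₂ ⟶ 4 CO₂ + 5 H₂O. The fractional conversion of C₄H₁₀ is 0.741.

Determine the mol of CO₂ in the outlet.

Stoichiometric O₂ = 6.5 × 127 = 825.5 mol; O₂ fed = 825.5 × 1.692 = 1397 mol.
Fuel reacted = 0.741 × 127 → ξ = 94.11 mol.
Outlet (n = n₀ + ν ξ):
  C₄H₁₀: 127 − 1(94.11) = 32.89
  O₂: 1397 − 6.5(94.11) = 785.1
  CO₂: 0 + 4(94.11) = 376.4
  H₂O: 0 + 5(94.11) = 470.5

376 mol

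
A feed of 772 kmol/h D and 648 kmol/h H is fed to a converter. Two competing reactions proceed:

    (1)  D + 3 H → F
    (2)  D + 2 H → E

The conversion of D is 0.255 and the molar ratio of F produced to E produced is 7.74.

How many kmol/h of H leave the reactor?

79.9 kmol/h

Conversion of D: D consumed = 0.255 × 772 = 196.9 kmol/h = 1ξ₁ + 1ξ₂.
Selectivity: 1ξ₁ / (1ξ₂) = 7.74 → ξ₁ = 7.74 ξ₂.
Substitute: (1·7.74 + 1) ξ₂ = 196.9 → ξ₂ = 22.52 kmol/h, ξ₁ = 174.3 kmol/h.
Outlet amounts (n = n₀ + Σ ν·ξ):
  D: 772 − 1(174.3) − 1(22.52) = 575.1
  H: 648 − 3(174.3) − 2(22.52) = 79.94
  F: 0 + 1(174.3) = 174.3
  E: 0 + 1(22.52) = 22.52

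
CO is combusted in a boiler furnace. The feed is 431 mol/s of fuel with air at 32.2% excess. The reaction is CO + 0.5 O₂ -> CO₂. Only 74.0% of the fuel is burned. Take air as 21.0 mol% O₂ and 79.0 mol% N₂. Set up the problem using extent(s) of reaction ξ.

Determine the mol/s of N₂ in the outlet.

Stoichiometric O₂ = 0.5 × 431 = 215.5 mol/s; O₂ fed = 215.5 × 1.322 = 284.9 mol/s.
N₂ fed = 284.9 × 79/21 = 1072 mol/s.
Fuel reacted = 0.74 × 431 → ξ = 318.9 mol/s.
Outlet (n = n₀ + ν ξ):
  CO: 431 − 1(318.9) = 112.1
  O₂: 284.9 − 0.5(318.9) = 125.4
  N₂: 1072 (inert)
  CO₂: 0 + 1(318.9) = 318.9

1070 mol/s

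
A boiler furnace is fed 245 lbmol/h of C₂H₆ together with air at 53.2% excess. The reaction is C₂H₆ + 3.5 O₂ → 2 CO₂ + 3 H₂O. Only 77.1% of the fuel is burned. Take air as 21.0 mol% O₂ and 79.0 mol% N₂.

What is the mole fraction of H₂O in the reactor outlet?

0.0859

Stoichiometric O₂ = 3.5 × 245 = 857.5 lbmol/h; O₂ fed = 857.5 × 1.532 = 1314 lbmol/h.
N₂ fed = 1314 × 79/21 = 4942 lbmol/h.
Fuel reacted = 0.771 × 245 → ξ = 188.9 lbmol/h.
Outlet (n = n₀ + ν ξ):
  C₂H₆: 245 − 1(188.9) = 56.1
  O₂: 1314 − 3.5(188.9) = 652.6
  N₂: 4942 (inert)
  CO₂: 0 + 2(188.9) = 377.8
  H₂O: 0 + 3(188.9) = 566.7
Total out = 6595 lbmol/h; y_H₂O = 566.7 / 6595 = 0.08592.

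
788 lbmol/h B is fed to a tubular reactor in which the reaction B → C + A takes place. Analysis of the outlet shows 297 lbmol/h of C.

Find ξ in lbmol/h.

For C: n = n₀ + 1ξ → 297 = 0 + 1ξ, giving ξ = 297 lbmol/h.
Outlet amounts (n = n₀ + ν ξ):
  B: 788 − 1(297) = 491
  C: 0 + 1(297) = 297
  A: 0 + 1(297) = 297

ξ = 297 lbmol/h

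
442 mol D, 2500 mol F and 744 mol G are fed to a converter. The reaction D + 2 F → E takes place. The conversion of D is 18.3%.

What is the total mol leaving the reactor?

D reacted = 0.183 × 442 = 80.89 mol; ν_D = −1, so ξ = 80.89/1 = 80.89 mol.
Outlet amounts (n = n₀ + ν ξ):
  D: 442 − 1(80.89) = 361.1
  F: 2500 − 2(80.89) = 2338
  E: 0 + 1(80.89) = 80.89
  G: 744 (inert)
Total out = 361.1 + 2338 + 80.89 + 744 = 3524 mol.

3520 mol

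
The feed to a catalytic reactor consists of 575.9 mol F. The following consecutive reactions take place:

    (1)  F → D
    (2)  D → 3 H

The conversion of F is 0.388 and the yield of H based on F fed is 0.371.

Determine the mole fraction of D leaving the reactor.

0.212

Conversion of F: F consumed = 1ξ₁ = 0.388 × 575.9 → ξ₁ = 223.4 mol.
Yield of H: 3ξ₂ / 575.9 = 0.371 → ξ₂ = 71.22 mol.
Outlet amounts (n = n₀ + Σ ν·ξ):
  F: 575.9 − 1(223.4) = 352.5
  D: 0 + 1(223.4) − 1(71.22) = 152.2
  H: 0 + 3(71.22) = 213.7
Total out = 718.3 mol; y_D = 152.2 / 718.3 = 0.2119.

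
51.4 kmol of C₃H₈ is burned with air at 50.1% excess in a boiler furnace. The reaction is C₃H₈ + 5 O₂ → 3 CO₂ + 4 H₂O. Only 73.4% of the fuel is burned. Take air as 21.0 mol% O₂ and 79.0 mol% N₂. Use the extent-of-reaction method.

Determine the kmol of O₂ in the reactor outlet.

Stoichiometric O₂ = 5 × 51.4 = 257 kmol; O₂ fed = 257 × 1.501 = 385.8 kmol.
N₂ fed = 385.8 × 79/21 = 1451 kmol.
Fuel reacted = 0.734 × 51.4 → ξ = 37.73 kmol.
Outlet (n = n₀ + ν ξ):
  C₃H₈: 51.4 − 1(37.73) = 13.67
  O₂: 385.8 − 5(37.73) = 197.1
  N₂: 1451 (inert)
  CO₂: 0 + 3(37.73) = 113.2
  H₂O: 0 + 4(37.73) = 150.9

197 kmol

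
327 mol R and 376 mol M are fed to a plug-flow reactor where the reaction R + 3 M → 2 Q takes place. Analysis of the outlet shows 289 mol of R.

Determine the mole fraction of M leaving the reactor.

0.418

For R: n = n₀ − 1ξ → 289 = 327 − 1ξ, giving ξ = 38 mol.
Outlet amounts (n = n₀ + ν ξ):
  R: 327 − 1(38) = 289
  M: 376 − 3(38) = 262
  Q: 0 + 2(38) = 76
Total out = 627 mol; y_M = 262 / 627 = 0.4179.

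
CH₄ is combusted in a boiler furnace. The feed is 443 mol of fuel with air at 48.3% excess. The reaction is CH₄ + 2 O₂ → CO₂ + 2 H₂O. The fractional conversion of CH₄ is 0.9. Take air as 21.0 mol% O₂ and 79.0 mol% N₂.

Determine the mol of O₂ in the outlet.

517 mol

Stoichiometric O₂ = 2 × 443 = 886 mol; O₂ fed = 886 × 1.483 = 1314 mol.
N₂ fed = 1314 × 79/21 = 4943 mol.
Fuel reacted = 0.9 × 443 → ξ = 398.7 mol.
Outlet (n = n₀ + ν ξ):
  CH₄: 443 − 1(398.7) = 44.3
  O₂: 1314 − 2(398.7) = 516.5
  N₂: 4943 (inert)
  CO₂: 0 + 1(398.7) = 398.7
  H₂O: 0 + 2(398.7) = 797.4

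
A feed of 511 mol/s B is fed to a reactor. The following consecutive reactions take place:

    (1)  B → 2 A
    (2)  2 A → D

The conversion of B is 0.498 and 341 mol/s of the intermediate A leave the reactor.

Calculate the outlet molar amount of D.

84 mol/s

Conversion of B: B consumed = 1ξ₁ = 0.498 × 511 → ξ₁ = 254.5 mol/s.
A balance: n_A = 0 + 2ξ₁ − 2ξ₂ = 341 → ξ₂ = (2·254.5 − 341)/2 = 83.98 mol/s.
Outlet amounts (n = n₀ + Σ ν·ξ):
  B: 511 − 1(254.5) = 256.5
  A: 0 + 2(254.5) − 2(83.98) = 341
  D: 0 + 1(83.98) = 83.98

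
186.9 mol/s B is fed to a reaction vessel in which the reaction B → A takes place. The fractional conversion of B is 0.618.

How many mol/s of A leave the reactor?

B reacted = 0.618 × 186.9 = 115.5 mol/s; ν_B = −1, so ξ = 115.5/1 = 115.5 mol/s.
Outlet amounts (n = n₀ + ν ξ):
  B: 186.9 − 1(115.5) = 71.4
  A: 0 + 1(115.5) = 115.5

116 mol/s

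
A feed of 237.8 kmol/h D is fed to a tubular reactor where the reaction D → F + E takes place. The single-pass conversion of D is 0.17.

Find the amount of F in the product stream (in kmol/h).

D reacted = 0.17 × 237.8 = 40.43 kmol/h; ν_D = −1, so ξ = 40.43/1 = 40.43 kmol/h.
Outlet amounts (n = n₀ + ν ξ):
  D: 237.8 − 1(40.43) = 197.4
  F: 0 + 1(40.43) = 40.43
  E: 0 + 1(40.43) = 40.43

40.4 kmol/h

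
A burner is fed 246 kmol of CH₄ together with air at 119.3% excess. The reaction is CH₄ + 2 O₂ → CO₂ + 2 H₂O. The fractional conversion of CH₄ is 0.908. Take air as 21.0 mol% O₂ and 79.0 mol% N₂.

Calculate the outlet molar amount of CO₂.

Stoichiometric O₂ = 2 × 246 = 492 kmol; O₂ fed = 492 × 2.193 = 1079 kmol.
N₂ fed = 1079 × 79/21 = 4059 kmol.
Fuel reacted = 0.908 × 246 → ξ = 223.4 kmol.
Outlet (n = n₀ + ν ξ):
  CH₄: 246 − 1(223.4) = 22.63
  O₂: 1079 − 2(223.4) = 632.2
  N₂: 4059 (inert)
  CO₂: 0 + 1(223.4) = 223.4
  H₂O: 0 + 2(223.4) = 446.7

223 kmol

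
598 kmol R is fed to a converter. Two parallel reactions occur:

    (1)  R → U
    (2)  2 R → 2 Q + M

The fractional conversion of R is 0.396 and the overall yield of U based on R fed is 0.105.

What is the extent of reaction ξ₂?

Yield of U: 1ξ₁ / 598 = 0.105 → ξ₁ = 62.79 kmol.
Conversion of R: 1ξ₁ + 2ξ₂ = 0.396 × 598 = 236.8 → ξ₂ = 87.01 kmol.
Outlet amounts (n = n₀ + Σ ν·ξ):
  R: 598 − 1(62.79) − 2(87.01) = 361.2
  U: 0 + 1(62.79) = 62.79
  Q: 0 + 2(87.01) = 174
  M: 0 + 1(87.01) = 87.01

ξ₂ = 87 kmol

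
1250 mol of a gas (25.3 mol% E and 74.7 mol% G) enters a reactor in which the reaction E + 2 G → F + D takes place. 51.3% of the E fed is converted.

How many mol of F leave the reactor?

E reacted = 0.513 × 316.2 = 162.2 mol; ν_E = −1, so ξ = 162.2/1 = 162.2 mol.
Outlet amounts (n = n₀ + ν ξ):
  E: 316.2 − 1(162.2) = 154
  G: 933.8 − 2(162.2) = 609.3
  F: 0 + 1(162.2) = 162.2
  D: 0 + 1(162.2) = 162.2

162 mol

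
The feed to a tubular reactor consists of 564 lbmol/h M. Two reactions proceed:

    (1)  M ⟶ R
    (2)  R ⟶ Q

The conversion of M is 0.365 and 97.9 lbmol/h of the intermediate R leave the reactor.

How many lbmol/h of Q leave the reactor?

Conversion of M: M consumed = 1ξ₁ = 0.365 × 564 → ξ₁ = 205.9 lbmol/h.
R balance: n_R = 0 + 1ξ₁ − 1ξ₂ = 97.9 → ξ₂ = (1·205.9 − 97.9)/1 = 108 lbmol/h.
Outlet amounts (n = n₀ + Σ ν·ξ):
  M: 564 − 1(205.9) = 358.1
  R: 0 + 1(205.9) − 1(108) = 97.9
  Q: 0 + 1(108) = 108

108 lbmol/h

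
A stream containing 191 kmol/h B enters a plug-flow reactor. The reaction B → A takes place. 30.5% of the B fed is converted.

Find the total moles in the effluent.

191 kmol/h

B reacted = 0.305 × 191 = 58.25 kmol/h; ν_B = −1, so ξ = 58.25/1 = 58.25 kmol/h.
Outlet amounts (n = n₀ + ν ξ):
  B: 191 − 1(58.25) = 132.7
  A: 0 + 1(58.25) = 58.25
Total out = 132.7 + 58.25 = 191 kmol/h.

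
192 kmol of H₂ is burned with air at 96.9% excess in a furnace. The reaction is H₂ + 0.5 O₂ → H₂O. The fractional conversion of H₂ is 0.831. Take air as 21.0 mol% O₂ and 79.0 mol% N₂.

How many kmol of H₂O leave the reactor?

Stoichiometric O₂ = 0.5 × 192 = 96 kmol; O₂ fed = 96 × 1.969 = 189 kmol.
N₂ fed = 189 × 79/21 = 711.1 kmol.
Fuel reacted = 0.831 × 192 → ξ = 159.6 kmol.
Outlet (n = n₀ + ν ξ):
  H₂: 192 − 1(159.6) = 32.45
  O₂: 189 − 0.5(159.6) = 109.2
  N₂: 711.1 (inert)
  H₂O: 0 + 1(159.6) = 159.6

160 kmol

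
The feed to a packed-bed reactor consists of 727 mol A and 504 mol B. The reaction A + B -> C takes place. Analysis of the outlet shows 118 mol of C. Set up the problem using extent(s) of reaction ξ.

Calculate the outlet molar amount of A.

609 mol

For C: n = n₀ + 1ξ → 118 = 0 + 1ξ, giving ξ = 118 mol.
Outlet amounts (n = n₀ + ν ξ):
  A: 727 − 1(118) = 609
  B: 504 − 1(118) = 386
  C: 0 + 1(118) = 118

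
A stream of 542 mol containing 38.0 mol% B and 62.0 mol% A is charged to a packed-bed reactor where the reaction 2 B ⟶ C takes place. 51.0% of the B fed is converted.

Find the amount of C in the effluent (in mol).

52.5 mol

B reacted = 0.51 × 206 = 105 mol; ν_B = −2, so ξ = 105/2 = 52.52 mol.
Outlet amounts (n = n₀ + ν ξ):
  B: 206 − 2(52.52) = 100.9
  C: 0 + 1(52.52) = 52.52
  A: 336 (inert)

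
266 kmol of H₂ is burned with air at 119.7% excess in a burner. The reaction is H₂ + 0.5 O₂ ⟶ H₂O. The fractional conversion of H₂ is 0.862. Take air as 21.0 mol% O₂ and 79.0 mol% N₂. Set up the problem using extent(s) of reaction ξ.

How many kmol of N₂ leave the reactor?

Stoichiometric O₂ = 0.5 × 266 = 133 kmol; O₂ fed = 133 × 2.197 = 292.2 kmol.
N₂ fed = 292.2 × 79/21 = 1099 kmol.
Fuel reacted = 0.862 × 266 → ξ = 229.3 kmol.
Outlet (n = n₀ + ν ξ):
  H₂: 266 − 1(229.3) = 36.71
  O₂: 292.2 − 0.5(229.3) = 177.6
  N₂: 1099 (inert)
  H₂O: 0 + 1(229.3) = 229.3

1100 kmol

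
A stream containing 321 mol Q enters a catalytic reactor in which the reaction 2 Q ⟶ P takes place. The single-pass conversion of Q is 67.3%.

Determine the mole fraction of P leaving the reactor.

0.507

Q reacted = 0.673 × 321 = 216 mol; ν_Q = −2, so ξ = 216/2 = 108 mol.
Outlet amounts (n = n₀ + ν ξ):
  Q: 321 − 2(108) = 105
  P: 0 + 1(108) = 108
Total out = 213 mol; y_P = 108 / 213 = 0.5072.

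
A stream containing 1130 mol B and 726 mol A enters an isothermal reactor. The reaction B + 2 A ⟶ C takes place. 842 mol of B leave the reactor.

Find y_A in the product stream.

For B: n = n₀ − 1ξ → 842 = 1130 − 1ξ, giving ξ = 288 mol.
Outlet amounts (n = n₀ + ν ξ):
  B: 1130 − 1(288) = 842
  A: 726 − 2(288) = 150
  C: 0 + 1(288) = 288
Total out = 1280 mol; y_A = 150 / 1280 = 0.1172.

0.117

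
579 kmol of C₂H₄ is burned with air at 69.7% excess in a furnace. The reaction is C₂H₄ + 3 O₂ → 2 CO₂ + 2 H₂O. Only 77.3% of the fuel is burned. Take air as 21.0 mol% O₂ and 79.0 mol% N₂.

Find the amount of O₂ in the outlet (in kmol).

Stoichiometric O₂ = 3 × 579 = 1737 kmol; O₂ fed = 1737 × 1.697 = 2948 kmol.
N₂ fed = 2948 × 79/21 = 11090 kmol.
Fuel reacted = 0.773 × 579 → ξ = 447.6 kmol.
Outlet (n = n₀ + ν ξ):
  C₂H₄: 579 − 1(447.6) = 131.4
  O₂: 2948 − 3(447.6) = 1605
  N₂: 11090 (inert)
  CO₂: 0 + 2(447.6) = 895.1
  H₂O: 0 + 2(447.6) = 895.1

1600 kmol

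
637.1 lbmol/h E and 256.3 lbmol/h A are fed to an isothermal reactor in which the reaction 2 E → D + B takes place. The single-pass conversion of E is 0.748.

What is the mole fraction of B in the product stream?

E reacted = 0.748 × 637.1 = 476.6 lbmol/h; ν_E = −2, so ξ = 476.6/2 = 238.3 lbmol/h.
Outlet amounts (n = n₀ + ν ξ):
  E: 637.1 − 2(238.3) = 160.5
  D: 0 + 1(238.3) = 238.3
  B: 0 + 1(238.3) = 238.3
  A: 256.3 (inert)
Total out = 893.4 lbmol/h; y_B = 238.3 / 893.4 = 0.2667.

0.267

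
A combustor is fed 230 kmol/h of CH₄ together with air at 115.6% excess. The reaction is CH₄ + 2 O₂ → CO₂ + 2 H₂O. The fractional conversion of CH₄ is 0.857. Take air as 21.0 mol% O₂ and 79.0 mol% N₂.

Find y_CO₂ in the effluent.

Stoichiometric O₂ = 2 × 230 = 460 kmol/h; O₂ fed = 460 × 2.156 = 991.8 kmol/h.
N₂ fed = 991.8 × 79/21 = 3731 kmol/h.
Fuel reacted = 0.857 × 230 → ξ = 197.1 kmol/h.
Outlet (n = n₀ + ν ξ):
  CH₄: 230 − 1(197.1) = 32.89
  O₂: 991.8 − 2(197.1) = 597.5
  N₂: 3731 (inert)
  CO₂: 0 + 1(197.1) = 197.1
  H₂O: 0 + 2(197.1) = 394.2
Total out = 4953 kmol/h; y_CO₂ = 197.1 / 4953 = 0.0398.

0.0398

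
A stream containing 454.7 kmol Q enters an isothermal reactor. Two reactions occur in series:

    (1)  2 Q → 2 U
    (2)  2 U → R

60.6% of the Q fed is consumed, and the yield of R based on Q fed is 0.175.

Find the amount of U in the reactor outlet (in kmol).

Conversion of Q: Q consumed = 2ξ₁ = 0.606 × 454.7 → ξ₁ = 137.8 kmol.
Yield of R: 1ξ₂ / 454.7 = 0.175 → ξ₂ = 79.57 kmol.
Outlet amounts (n = n₀ + Σ ν·ξ):
  Q: 454.7 − 2(137.8) = 179.2
  U: 0 + 2(137.8) − 2(79.57) = 116.4
  R: 0 + 1(79.57) = 79.57

116 kmol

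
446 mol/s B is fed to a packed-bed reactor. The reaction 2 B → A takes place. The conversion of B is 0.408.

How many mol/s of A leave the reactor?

B reacted = 0.408 × 446 = 182 mol/s; ν_B = −2, so ξ = 182/2 = 90.98 mol/s.
Outlet amounts (n = n₀ + ν ξ):
  B: 446 − 2(90.98) = 264
  A: 0 + 1(90.98) = 90.98

91 mol/s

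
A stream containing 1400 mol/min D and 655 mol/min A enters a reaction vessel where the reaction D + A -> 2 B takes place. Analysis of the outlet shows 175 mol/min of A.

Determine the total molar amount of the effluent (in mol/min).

2060 mol/min

For A: n = n₀ − 1ξ → 175 = 655 − 1ξ, giving ξ = 480 mol/min.
Outlet amounts (n = n₀ + ν ξ):
  D: 1400 − 1(480) = 920
  A: 655 − 1(480) = 175
  B: 0 + 2(480) = 960
Total out = 920 + 175 + 960 = 2055 mol/min.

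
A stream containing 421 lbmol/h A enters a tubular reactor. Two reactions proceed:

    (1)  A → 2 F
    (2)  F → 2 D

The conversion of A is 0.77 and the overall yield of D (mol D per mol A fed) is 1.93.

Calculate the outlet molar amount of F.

Conversion of A: A consumed = 1ξ₁ = 0.77 × 421 → ξ₁ = 324.2 lbmol/h.
Yield of D: 2ξ₂ / 421 = 1.93 → ξ₂ = 406.3 lbmol/h.
Outlet amounts (n = n₀ + Σ ν·ξ):
  A: 421 − 1(324.2) = 96.83
  F: 0 + 2(324.2) − 1(406.3) = 242.1
  D: 0 + 2(406.3) = 812.5

242 lbmol/h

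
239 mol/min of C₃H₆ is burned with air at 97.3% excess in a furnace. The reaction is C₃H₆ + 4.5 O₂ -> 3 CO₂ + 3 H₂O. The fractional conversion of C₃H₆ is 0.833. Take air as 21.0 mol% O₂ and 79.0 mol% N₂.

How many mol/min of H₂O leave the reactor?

597 mol/min

Stoichiometric O₂ = 4.5 × 239 = 1076 mol/min; O₂ fed = 1076 × 1.973 = 2122 mol/min.
N₂ fed = 2122 × 79/21 = 7983 mol/min.
Fuel reacted = 0.833 × 239 → ξ = 199.1 mol/min.
Outlet (n = n₀ + ν ξ):
  C₃H₆: 239 − 1(199.1) = 39.91
  O₂: 2122 − 4.5(199.1) = 1226
  N₂: 7983 (inert)
  CO₂: 0 + 3(199.1) = 597.3
  H₂O: 0 + 3(199.1) = 597.3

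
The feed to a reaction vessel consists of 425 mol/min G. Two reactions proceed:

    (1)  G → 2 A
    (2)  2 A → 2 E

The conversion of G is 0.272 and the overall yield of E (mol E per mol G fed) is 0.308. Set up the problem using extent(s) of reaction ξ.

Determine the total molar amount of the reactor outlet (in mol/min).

541 mol/min

Conversion of G: G consumed = 1ξ₁ = 0.272 × 425 → ξ₁ = 115.6 mol/min.
Yield of E: 2ξ₂ / 425 = 0.308 → ξ₂ = 65.45 mol/min.
Outlet amounts (n = n₀ + Σ ν·ξ):
  G: 425 − 1(115.6) = 309.4
  A: 0 + 2(115.6) − 2(65.45) = 100.3
  E: 0 + 2(65.45) = 130.9
Total out = 309.4 + 100.3 + 130.9 = 540.6 mol/min.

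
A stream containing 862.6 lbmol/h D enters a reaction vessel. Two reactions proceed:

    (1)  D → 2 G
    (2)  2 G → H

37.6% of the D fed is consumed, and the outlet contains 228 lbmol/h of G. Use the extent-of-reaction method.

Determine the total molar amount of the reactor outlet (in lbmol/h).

977 lbmol/h

Conversion of D: D consumed = 1ξ₁ = 0.376 × 862.6 → ξ₁ = 324.3 lbmol/h.
G balance: n_G = 0 + 2ξ₁ − 2ξ₂ = 228 → ξ₂ = (2·324.3 − 228)/2 = 210.3 lbmol/h.
Outlet amounts (n = n₀ + Σ ν·ξ):
  D: 862.6 − 1(324.3) = 538.3
  G: 0 + 2(324.3) − 2(210.3) = 228
  H: 0 + 1(210.3) = 210.3
Total out = 538.3 + 228 + 210.3 = 976.6 lbmol/h.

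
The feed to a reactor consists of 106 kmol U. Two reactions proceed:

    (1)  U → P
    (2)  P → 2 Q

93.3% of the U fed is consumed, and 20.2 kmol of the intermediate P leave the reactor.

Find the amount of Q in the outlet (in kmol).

157 kmol

Conversion of U: U consumed = 1ξ₁ = 0.933 × 106 → ξ₁ = 98.9 kmol.
P balance: n_P = 0 + 1ξ₁ − 1ξ₂ = 20.2 → ξ₂ = (1·98.9 − 20.2)/1 = 78.7 kmol.
Outlet amounts (n = n₀ + Σ ν·ξ):
  U: 106 − 1(98.9) = 7.102
  P: 0 + 1(98.9) − 1(78.7) = 20.2
  Q: 0 + 2(78.7) = 157.4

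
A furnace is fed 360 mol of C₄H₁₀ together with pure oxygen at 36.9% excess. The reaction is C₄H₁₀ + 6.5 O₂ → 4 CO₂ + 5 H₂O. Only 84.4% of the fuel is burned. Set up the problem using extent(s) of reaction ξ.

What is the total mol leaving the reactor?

4020 mol

Stoichiometric O₂ = 6.5 × 360 = 2340 mol; O₂ fed = 2340 × 1.369 = 3203 mol.
Fuel reacted = 0.844 × 360 → ξ = 303.8 mol.
Outlet (n = n₀ + ν ξ):
  C₄H₁₀: 360 − 1(303.8) = 56.16
  O₂: 3203 − 6.5(303.8) = 1229
  CO₂: 0 + 4(303.8) = 1215
  H₂O: 0 + 5(303.8) = 1519
Total out = 56.16 + 1229 + 1215 + 1519 = 4019 mol.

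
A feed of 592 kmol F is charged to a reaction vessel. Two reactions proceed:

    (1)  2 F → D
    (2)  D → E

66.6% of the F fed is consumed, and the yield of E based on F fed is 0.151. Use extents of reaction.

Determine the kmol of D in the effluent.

Conversion of F: F consumed = 2ξ₁ = 0.666 × 592 → ξ₁ = 197.1 kmol.
Yield of E: 1ξ₂ / 592 = 0.151 → ξ₂ = 89.39 kmol.
Outlet amounts (n = n₀ + Σ ν·ξ):
  F: 592 − 2(197.1) = 197.7
  D: 0 + 1(197.1) − 1(89.39) = 107.7
  E: 0 + 1(89.39) = 89.39

108 kmol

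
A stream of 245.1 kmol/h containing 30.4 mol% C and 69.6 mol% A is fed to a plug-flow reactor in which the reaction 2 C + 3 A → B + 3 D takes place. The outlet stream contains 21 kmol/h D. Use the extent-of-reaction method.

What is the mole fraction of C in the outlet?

0.254

For D: n = n₀ + 3ξ → 21 = 0 + 3ξ, giving ξ = 7 kmol/h.
Outlet amounts (n = n₀ + ν ξ):
  C: 74.51 − 2(7) = 60.51
  A: 170.6 − 3(7) = 149.6
  B: 0 + 1(7) = 7
  D: 0 + 3(7) = 21
Total out = 238.1 kmol/h; y_C = 60.51 / 238.1 = 0.2541.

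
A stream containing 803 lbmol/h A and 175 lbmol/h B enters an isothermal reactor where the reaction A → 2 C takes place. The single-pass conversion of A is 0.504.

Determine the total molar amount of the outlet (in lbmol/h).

A reacted = 0.504 × 803 = 404.7 lbmol/h; ν_A = −1, so ξ = 404.7/1 = 404.7 lbmol/h.
Outlet amounts (n = n₀ + ν ξ):
  A: 803 − 1(404.7) = 398.3
  C: 0 + 2(404.7) = 809.4
  B: 175 (inert)
Total out = 398.3 + 809.4 + 175 = 1383 lbmol/h.

1380 lbmol/h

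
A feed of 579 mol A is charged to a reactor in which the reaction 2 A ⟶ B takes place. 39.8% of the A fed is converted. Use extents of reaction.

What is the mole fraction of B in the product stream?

A reacted = 0.398 × 579 = 230.4 mol; ν_A = −2, so ξ = 230.4/2 = 115.2 mol.
Outlet amounts (n = n₀ + ν ξ):
  A: 579 − 2(115.2) = 348.6
  B: 0 + 1(115.2) = 115.2
Total out = 463.8 mol; y_B = 115.2 / 463.8 = 0.2484.

0.248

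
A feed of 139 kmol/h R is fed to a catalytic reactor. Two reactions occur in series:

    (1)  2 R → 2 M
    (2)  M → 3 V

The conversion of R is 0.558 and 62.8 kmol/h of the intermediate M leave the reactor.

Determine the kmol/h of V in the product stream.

44.3 kmol/h

Conversion of R: R consumed = 2ξ₁ = 0.558 × 139 → ξ₁ = 38.78 kmol/h.
M balance: n_M = 0 + 2ξ₁ − 1ξ₂ = 62.8 → ξ₂ = (2·38.78 − 62.8)/1 = 14.76 kmol/h.
Outlet amounts (n = n₀ + Σ ν·ξ):
  R: 139 − 2(38.78) = 61.44
  M: 0 + 2(38.78) − 1(14.76) = 62.8
  V: 0 + 3(14.76) = 44.29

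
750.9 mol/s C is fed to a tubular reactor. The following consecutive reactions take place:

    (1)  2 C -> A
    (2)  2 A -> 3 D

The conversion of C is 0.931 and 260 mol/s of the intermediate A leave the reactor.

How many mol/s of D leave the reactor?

134 mol/s

Conversion of C: C consumed = 2ξ₁ = 0.931 × 750.9 → ξ₁ = 349.5 mol/s.
A balance: n_A = 0 + 1ξ₁ − 2ξ₂ = 260 → ξ₂ = (1·349.5 − 260)/2 = 44.77 mol/s.
Outlet amounts (n = n₀ + Σ ν·ξ):
  C: 750.9 − 2(349.5) = 51.81
  A: 0 + 1(349.5) − 2(44.77) = 260
  D: 0 + 3(44.77) = 134.3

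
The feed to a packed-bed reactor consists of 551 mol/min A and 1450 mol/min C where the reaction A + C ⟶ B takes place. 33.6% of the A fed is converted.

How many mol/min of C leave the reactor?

1260 mol/min

A reacted = 0.336 × 551 = 185.1 mol/min; ν_A = −1, so ξ = 185.1/1 = 185.1 mol/min.
Outlet amounts (n = n₀ + ν ξ):
  A: 551 − 1(185.1) = 365.9
  C: 1450 − 1(185.1) = 1265
  B: 0 + 1(185.1) = 185.1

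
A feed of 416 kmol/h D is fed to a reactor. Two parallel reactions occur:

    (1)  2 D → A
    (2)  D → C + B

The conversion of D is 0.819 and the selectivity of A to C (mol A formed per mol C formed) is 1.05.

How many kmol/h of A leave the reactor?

115 kmol/h

Conversion of D: D consumed = 0.819 × 416 = 340.7 kmol/h = 2ξ₁ + 1ξ₂.
Selectivity: 1ξ₁ / (1ξ₂) = 1.05 → ξ₁ = 1.05 ξ₂.
Substitute: (2·1.05 + 1) ξ₂ = 340.7 → ξ₂ = 109.9 kmol/h, ξ₁ = 115.4 kmol/h.
Outlet amounts (n = n₀ + Σ ν·ξ):
  D: 416 − 2(115.4) − 1(109.9) = 75.3
  A: 0 + 1(115.4) = 115.4
  C: 0 + 1(109.9) = 109.9
  B: 0 + 1(109.9) = 109.9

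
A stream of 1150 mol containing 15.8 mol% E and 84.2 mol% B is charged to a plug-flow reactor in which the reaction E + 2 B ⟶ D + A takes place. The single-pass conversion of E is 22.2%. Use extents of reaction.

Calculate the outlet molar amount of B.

888 mol

E reacted = 0.222 × 181.7 = 40.34 mol; ν_E = −1, so ξ = 40.34/1 = 40.34 mol.
Outlet amounts (n = n₀ + ν ξ):
  E: 181.7 − 1(40.34) = 141.4
  B: 968.3 − 2(40.34) = 887.6
  D: 0 + 1(40.34) = 40.34
  A: 0 + 1(40.34) = 40.34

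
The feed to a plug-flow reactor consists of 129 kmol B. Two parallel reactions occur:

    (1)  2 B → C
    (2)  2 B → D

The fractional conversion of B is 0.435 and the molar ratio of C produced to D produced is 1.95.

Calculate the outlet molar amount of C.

18.5 kmol

Conversion of B: B consumed = 0.435 × 129 = 56.12 kmol = 2ξ₁ + 2ξ₂.
Selectivity: 1ξ₁ / (1ξ₂) = 1.95 → ξ₁ = 1.95 ξ₂.
Substitute: (2·1.95 + 2) ξ₂ = 56.12 → ξ₂ = 9.511 kmol, ξ₁ = 18.55 kmol.
Outlet amounts (n = n₀ + Σ ν·ξ):
  B: 129 − 2(18.55) − 2(9.511) = 72.88
  C: 0 + 1(18.55) = 18.55
  D: 0 + 1(9.511) = 9.511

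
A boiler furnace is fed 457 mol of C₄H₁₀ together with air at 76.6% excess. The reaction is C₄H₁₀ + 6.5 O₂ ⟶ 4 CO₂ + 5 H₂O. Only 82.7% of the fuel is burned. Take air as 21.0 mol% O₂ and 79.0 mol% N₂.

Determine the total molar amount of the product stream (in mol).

Stoichiometric O₂ = 6.5 × 457 = 2970 mol; O₂ fed = 2970 × 1.766 = 5246 mol.
N₂ fed = 5246 × 79/21 = 19730 mol.
Fuel reacted = 0.827 × 457 → ξ = 377.9 mol.
Outlet (n = n₀ + ν ξ):
  C₄H₁₀: 457 − 1(377.9) = 79.06
  O₂: 5246 − 6.5(377.9) = 2789
  N₂: 19730 (inert)
  CO₂: 0 + 4(377.9) = 1512
  H₂O: 0 + 5(377.9) = 1890
Total out = 79.06 + 2789 + 19730 + 1512 + 1890 = 26000 mol.

26000 mol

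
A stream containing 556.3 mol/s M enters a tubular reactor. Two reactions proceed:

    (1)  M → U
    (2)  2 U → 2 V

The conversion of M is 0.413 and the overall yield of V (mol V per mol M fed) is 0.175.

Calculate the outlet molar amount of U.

Conversion of M: M consumed = 1ξ₁ = 0.413 × 556.3 → ξ₁ = 229.8 mol/s.
Yield of V: 2ξ₂ / 556.3 = 0.175 → ξ₂ = 48.68 mol/s.
Outlet amounts (n = n₀ + Σ ν·ξ):
  M: 556.3 − 1(229.8) = 326.5
  U: 0 + 1(229.8) − 2(48.68) = 132.4
  V: 0 + 2(48.68) = 97.35

132 mol/s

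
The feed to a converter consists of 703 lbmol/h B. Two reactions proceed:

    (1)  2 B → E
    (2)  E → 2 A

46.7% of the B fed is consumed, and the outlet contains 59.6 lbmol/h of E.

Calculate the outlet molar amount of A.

Conversion of B: B consumed = 2ξ₁ = 0.467 × 703 → ξ₁ = 164.2 lbmol/h.
E balance: n_E = 0 + 1ξ₁ − 1ξ₂ = 59.6 → ξ₂ = (1·164.2 − 59.6)/1 = 104.6 lbmol/h.
Outlet amounts (n = n₀ + Σ ν·ξ):
  B: 703 − 2(164.2) = 374.7
  E: 0 + 1(164.2) − 1(104.6) = 59.6
  A: 0 + 2(104.6) = 209.1

209 lbmol/h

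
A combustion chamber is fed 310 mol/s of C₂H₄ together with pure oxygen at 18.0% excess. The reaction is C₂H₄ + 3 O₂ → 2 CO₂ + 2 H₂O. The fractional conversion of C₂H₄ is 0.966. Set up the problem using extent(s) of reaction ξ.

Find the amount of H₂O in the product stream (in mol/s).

Stoichiometric O₂ = 3 × 310 = 930 mol/s; O₂ fed = 930 × 1.180 = 1097 mol/s.
Fuel reacted = 0.966 × 310 → ξ = 299.5 mol/s.
Outlet (n = n₀ + ν ξ):
  C₂H₄: 310 − 1(299.5) = 10.54
  O₂: 1097 − 3(299.5) = 199
  CO₂: 0 + 2(299.5) = 598.9
  H₂O: 0 + 2(299.5) = 598.9

599 mol/s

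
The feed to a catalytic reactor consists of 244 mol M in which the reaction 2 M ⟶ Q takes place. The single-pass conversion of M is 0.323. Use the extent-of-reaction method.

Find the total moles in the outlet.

205 mol

M reacted = 0.323 × 244 = 78.81 mol; ν_M = −2, so ξ = 78.81/2 = 39.41 mol.
Outlet amounts (n = n₀ + ν ξ):
  M: 244 − 2(39.41) = 165.2
  Q: 0 + 1(39.41) = 39.41
Total out = 165.2 + 39.41 = 204.6 mol.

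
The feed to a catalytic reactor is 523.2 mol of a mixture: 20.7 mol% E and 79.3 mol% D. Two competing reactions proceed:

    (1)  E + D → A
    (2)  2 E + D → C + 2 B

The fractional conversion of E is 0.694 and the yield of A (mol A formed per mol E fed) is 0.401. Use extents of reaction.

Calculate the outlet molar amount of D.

356 mol

Yield of A: 1ξ₁ / 108.3 = 0.401 → ξ₁ = 43.43 mol.
Conversion of E: 1ξ₁ + 2ξ₂ = 0.694 × 108.3 = 75.16 → ξ₂ = 15.87 mol.
Outlet amounts (n = n₀ + Σ ν·ξ):
  E: 108.3 − 1(43.43) − 2(15.87) = 33.14
  D: 414.9 − 1(43.43) − 1(15.87) = 355.6
  A: 0 + 1(43.43) = 43.43
  C: 0 + 1(15.87) = 15.87
  B: 0 + 2(15.87) = 31.73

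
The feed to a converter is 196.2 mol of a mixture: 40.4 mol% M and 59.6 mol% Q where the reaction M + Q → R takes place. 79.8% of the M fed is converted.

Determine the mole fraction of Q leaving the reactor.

M reacted = 0.798 × 79.26 = 63.25 mol; ν_M = −1, so ξ = 63.25/1 = 63.25 mol.
Outlet amounts (n = n₀ + ν ξ):
  M: 79.26 − 1(63.25) = 16.01
  Q: 116.9 − 1(63.25) = 53.68
  R: 0 + 1(63.25) = 63.25
Total out = 132.9 mol; y_Q = 53.68 / 132.9 = 0.4038.

0.404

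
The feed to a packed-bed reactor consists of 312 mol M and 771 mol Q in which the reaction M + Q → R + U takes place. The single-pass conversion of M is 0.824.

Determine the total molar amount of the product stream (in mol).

1080 mol

M reacted = 0.824 × 312 = 257.1 mol; ν_M = −1, so ξ = 257.1/1 = 257.1 mol.
Outlet amounts (n = n₀ + ν ξ):
  M: 312 − 1(257.1) = 54.91
  Q: 771 − 1(257.1) = 513.9
  R: 0 + 1(257.1) = 257.1
  U: 0 + 1(257.1) = 257.1
Total out = 54.91 + 513.9 + 257.1 + 257.1 = 1083 mol.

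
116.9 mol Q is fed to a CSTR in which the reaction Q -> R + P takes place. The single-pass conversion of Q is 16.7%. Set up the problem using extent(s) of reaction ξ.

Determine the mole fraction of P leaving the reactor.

Q reacted = 0.167 × 116.9 = 19.52 mol; ν_Q = −1, so ξ = 19.52/1 = 19.52 mol.
Outlet amounts (n = n₀ + ν ξ):
  Q: 116.9 − 1(19.52) = 97.38
  R: 0 + 1(19.52) = 19.52
  P: 0 + 1(19.52) = 19.52
Total out = 136.4 mol; y_P = 19.52 / 136.4 = 0.1431.

0.143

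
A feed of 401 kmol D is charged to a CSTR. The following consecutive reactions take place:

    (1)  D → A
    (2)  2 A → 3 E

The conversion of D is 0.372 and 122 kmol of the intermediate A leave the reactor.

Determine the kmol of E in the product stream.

40.8 kmol

Conversion of D: D consumed = 1ξ₁ = 0.372 × 401 → ξ₁ = 149.2 kmol.
A balance: n_A = 0 + 1ξ₁ − 2ξ₂ = 122 → ξ₂ = (1·149.2 − 122)/2 = 13.59 kmol.
Outlet amounts (n = n₀ + Σ ν·ξ):
  D: 401 − 1(149.2) = 251.8
  A: 0 + 1(149.2) − 2(13.59) = 122
  E: 0 + 3(13.59) = 40.76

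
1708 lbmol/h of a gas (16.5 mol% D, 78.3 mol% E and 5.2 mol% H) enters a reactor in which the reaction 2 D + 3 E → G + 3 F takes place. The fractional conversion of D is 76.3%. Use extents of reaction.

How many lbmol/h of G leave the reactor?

D reacted = 0.763 × 281.8 = 215 lbmol/h; ν_D = −2, so ξ = 215/2 = 107.5 lbmol/h.
Outlet amounts (n = n₀ + ν ξ):
  D: 281.8 − 2(107.5) = 66.79
  E: 1337 − 3(107.5) = 1015
  G: 0 + 1(107.5) = 107.5
  F: 0 + 3(107.5) = 322.5
  H: 88.82 (inert)

108 lbmol/h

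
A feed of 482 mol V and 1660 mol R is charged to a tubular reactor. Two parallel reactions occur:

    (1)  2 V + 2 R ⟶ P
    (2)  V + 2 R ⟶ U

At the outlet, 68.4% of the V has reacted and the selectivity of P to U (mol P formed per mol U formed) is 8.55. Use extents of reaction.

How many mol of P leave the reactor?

156 mol

Conversion of V: V consumed = 0.684 × 482 = 329.7 mol = 2ξ₁ + 1ξ₂.
Selectivity: 1ξ₁ / (1ξ₂) = 8.55 → ξ₁ = 8.55 ξ₂.
Substitute: (2·8.55 + 1) ξ₂ = 329.7 → ξ₂ = 18.21 mol, ξ₁ = 155.7 mol.
Outlet amounts (n = n₀ + Σ ν·ξ):
  V: 482 − 2(155.7) − 1(18.21) = 152.3
  R: 1660 − 2(155.7) − 2(18.21) = 1312
  P: 0 + 1(155.7) = 155.7
  U: 0 + 1(18.21) = 18.21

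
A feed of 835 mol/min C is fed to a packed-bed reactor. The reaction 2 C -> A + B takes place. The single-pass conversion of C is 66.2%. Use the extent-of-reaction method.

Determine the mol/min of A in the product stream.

276 mol/min

C reacted = 0.662 × 835 = 552.8 mol/min; ν_C = −2, so ξ = 552.8/2 = 276.4 mol/min.
Outlet amounts (n = n₀ + ν ξ):
  C: 835 − 2(276.4) = 282.2
  A: 0 + 1(276.4) = 276.4
  B: 0 + 1(276.4) = 276.4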